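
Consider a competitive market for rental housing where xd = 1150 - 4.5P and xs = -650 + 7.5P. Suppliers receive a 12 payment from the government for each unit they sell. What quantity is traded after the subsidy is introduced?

x' = 508.75

Pre-subsidy: 1150 - 4.5P = -650 + 7.5P gives P* = 150, x* = 475.
With the subsidy, sellers receive Ps = Pb + 12 for each unit, where Pb is the price buyers pay.
Supply in terms of Pb becomes xs = -650 + 7.5(Pb + 12) = -560 + 7.5Pb. Setting this equal to demand: 1150 - 4.5Pb = -560 + 7.5Pb, so Pb = 142.5.
Sellers receive Ps = 142.5 + 12 = 154.5; x' = 1150 − 4.5·142.5 = 508.75.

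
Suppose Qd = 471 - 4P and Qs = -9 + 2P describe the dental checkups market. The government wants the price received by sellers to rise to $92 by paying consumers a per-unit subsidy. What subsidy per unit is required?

At a seller price of 92, quantity supplied is -9 + 2·92 = 175.
Buyers absorb 175 only when they pay Pb with 471 − 4·Pb = 175, i.e. Pb = 74.
s = Ps − Pb = 92 − 74 = 18.

Required subsidy s = $18 per unit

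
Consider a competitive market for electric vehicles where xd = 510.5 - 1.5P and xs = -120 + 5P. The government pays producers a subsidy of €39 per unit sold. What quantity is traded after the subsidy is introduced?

x' = 410

Pre-subsidy: 510.5 - 1.5P = -120 + 5P gives P* = 97, x* = 365.
With the subsidy, sellers receive Ps = Pb + 39 for each unit, where Pb is the price buyers pay.
Supply in terms of Pb becomes xs = -120 + 5(Pb + 39) = 75 + 5Pb. Setting this equal to demand: 510.5 - 1.5Pb = 75 + 5Pb, so Pb = 67.
Sellers receive Ps = 67 + 39 = 106; x' = 510.5 − 1.5·67 = 410.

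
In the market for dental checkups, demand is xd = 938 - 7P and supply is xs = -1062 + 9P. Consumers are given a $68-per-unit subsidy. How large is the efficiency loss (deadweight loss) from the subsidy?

Deadweight loss = $9103.5

Pre-subsidy: 938 - 7P = -1062 + 9P gives P* = 125, x* = 63.
With the rebate, buyers effectively pay Pb = Ps − 68, where Ps is the price sellers receive.
Demand in terms of Ps becomes xd = 938 − 7(Ps − 68) = 1414 - 7Ps. Setting this equal to supply: 1414 - 7Ps = -1062 + 9Ps, so Ps = 154.75.
Buyers pay Pb = 154.75 − 68 = 86.75; x' = -1062 + 9·154.75 = 330.75.
The subsidy expands output by 330.75 − 63 = 267.75 past the efficient level; on those units the gap between marginal cost and willingness to pay runs from 0 up to 68.
DWL = ½ × 68 × 267.75 = 9103.5.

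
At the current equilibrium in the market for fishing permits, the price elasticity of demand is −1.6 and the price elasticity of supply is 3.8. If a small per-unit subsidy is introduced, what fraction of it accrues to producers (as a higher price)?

Producer share = 8/27

For a small subsidy around the equilibrium, the benefit split depends on the relative slopes, which at a point are proportional to the elasticities.
Buyer share = εs/(εs + |εd|) = 3.8/(3.8 + 1.6) = 19/27; seller share = |εd|/(εs + |εd|) = 8/27.
So producers capture 8/27 of the subsidy.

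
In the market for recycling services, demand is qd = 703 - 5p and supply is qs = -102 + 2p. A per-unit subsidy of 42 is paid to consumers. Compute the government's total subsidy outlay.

Government cost = 7896

Pre-subsidy: 703 - 5p = -102 + 2p gives p* = 115, q* = 128.
With the rebate, buyers effectively pay pb = ps − 42, where ps is the price sellers receive.
Demand in terms of ps becomes qd = 703 − 5(ps − 42) = 913 - 5ps. Setting this equal to supply: 913 - 5ps = -102 + 2ps, so ps = 145.
Buyers pay pb = 145 − 42 = 103; q' = -102 + 2·145 = 188.
Government outlay = subsidy × quantity = 42 × 188 = 7896.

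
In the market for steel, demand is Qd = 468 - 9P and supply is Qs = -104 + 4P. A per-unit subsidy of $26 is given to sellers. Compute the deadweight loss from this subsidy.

Deadweight loss = $936

Pre-subsidy: 468 - 9P = -104 + 4P gives P* = 44, Q* = 72.
With the subsidy, sellers receive Ps = Pb + 26 for each unit, where Pb is the price buyers pay.
Supply in terms of Pb becomes Qs = -104 + 4(Pb + 26) = 0 + 4Pb. Setting this equal to demand: 468 - 9Pb = 0 + 4Pb, so Pb = 36.
Sellers receive Ps = 36 + 26 = 62; Q' = 468 − 9·36 = 144.
The subsidy expands output by 144 − 72 = 72 past the efficient level; on those units the gap between marginal cost and willingness to pay runs from 0 up to 26.
DWL = ½ × 26 × 72 = 936.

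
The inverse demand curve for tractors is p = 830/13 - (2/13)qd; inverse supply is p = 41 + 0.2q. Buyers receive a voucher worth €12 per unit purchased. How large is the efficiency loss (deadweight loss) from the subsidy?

Deadweight loss = 4680/23

Pre-subsidy: 830/13 - (2/13)q = 41 + 0.2q gives q* = 1485/23 and p* = 1240/23.
With the rebate, buyers effectively pay pb = ps − 12, where ps is the price sellers receive.
On the curves, pb = 830/13 - (2/13)q and ps = 41 + 0.2q; the wedge ps − pb = 12 gives 41 + 0.2q − (830/13 - (2/13)q) = 12, so q' = 2265/23.
Then pb = 830/13 − (2/13)·(2265/23) = 1120/23 and ps = 41 + 0.2·(2265/23) = 1396/23.
The subsidy expands output by 2265/23 − 1485/23 = 780/23 past the efficient level; on those units the gap between marginal cost and willingness to pay runs from 0 up to 12.
DWL = ½ × 12 × 780/23 = 4680/23.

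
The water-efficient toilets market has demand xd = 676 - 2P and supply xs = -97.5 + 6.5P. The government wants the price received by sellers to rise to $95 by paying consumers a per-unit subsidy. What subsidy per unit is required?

Required subsidy s = $17 per unit

At a seller price of 95, quantity supplied is -97.5 + 6.5·95 = 520.
Buyers absorb 520 only when they pay Pb with 676 − 2·Pb = 520, i.e. Pb = 78.
s = Ps − Pb = 95 − 78 = 17.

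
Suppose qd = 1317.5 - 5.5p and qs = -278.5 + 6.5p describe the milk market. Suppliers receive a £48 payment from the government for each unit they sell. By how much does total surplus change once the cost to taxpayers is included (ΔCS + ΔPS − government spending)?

Net change in total surplus = -£3432

Pre-subsidy: 1317.5 - 5.5p = -278.5 + 6.5p gives p* = 133, q* = 586.
With the subsidy, sellers receive ps = pb + 48 for each unit, where pb is the price buyers pay.
Supply in terms of pb becomes qs = -278.5 + 6.5(pb + 48) = 33.5 + 6.5pb. Setting this equal to demand: 1317.5 - 5.5pb = 33.5 + 6.5pb, so pb = 107.
Sellers receive ps = 107 + 48 = 155; q' = 1317.5 − 5.5·107 = 729.
ΔCS = ½(586 + 729)(133 − 107) = 17095; ΔPS = ½(586 + 729)(155 − 133) = 14465.
Government spending = 48 × 729 = 34992.
Net change = 17095 + 14465 − 34992 = -3432. The loss equals the DWL triangle ½·48·143.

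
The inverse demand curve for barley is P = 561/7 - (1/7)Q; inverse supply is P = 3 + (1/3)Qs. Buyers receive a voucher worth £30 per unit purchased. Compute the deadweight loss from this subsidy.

Pre-subsidy: 561/7 - (1/7)Q = 3 + (1/3)Q gives Q* = 162 and P* = 57.
With the rebate, buyers effectively pay Pb = Ps − 30, where Ps is the price sellers receive.
On the curves, Pb = 561/7 - (1/7)Q and Ps = 3 + (1/3)Q; the wedge Ps − Pb = 30 gives 3 + (1/3)Q − (561/7 - (1/7)Q) = 30, so Q' = 225.
Then Pb = 561/7 − (1/7)·225 = 48 and Ps = 3 + (1/3)·225 = 78.
The subsidy expands output by 225 − 162 = 63 past the efficient level; on those units the gap between marginal cost and willingness to pay runs from 0 up to 30.
DWL = ½ × 30 × 63 = 945.

Deadweight loss = £945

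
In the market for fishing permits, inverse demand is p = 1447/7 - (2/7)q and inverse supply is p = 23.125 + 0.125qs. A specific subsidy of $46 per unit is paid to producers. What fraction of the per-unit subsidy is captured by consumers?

Consumer share = 16/23

Pre-subsidy: 1447/7 - (2/7)q = 23.125 + 0.125q gives q* = 447 and p* = 79.
With the subsidy, sellers receive ps = pb + 46 for each unit, where pb is the price buyers pay.
On the curves, pb = 1447/7 - (2/7)q and ps = 23.125 + 0.125q; the wedge ps − pb = 46 gives 23.125 + 0.125q − (1447/7 - (2/7)q) = 46, so q' = 559.
Then pb = 1447/7 − (2/7)·559 = 47 and ps = 23.125 + 0.125·559 = 93.
Buyers' price falls by p* − pb = 79 − 47 = 32; sellers' price rises by ps − p* = 93 − 79 = 14.
So consumers capture 32/46 = 16/23 of each unit of subsidy.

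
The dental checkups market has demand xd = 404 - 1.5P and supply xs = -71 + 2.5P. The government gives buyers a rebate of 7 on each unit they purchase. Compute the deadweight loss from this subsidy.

Pre-subsidy: 404 - 1.5P = -71 + 2.5P gives P* = 118.75, x* = 225.875.
With the rebate, buyers effectively pay Pb = Ps − 7, where Ps is the price sellers receive.
Demand in terms of Ps becomes xd = 404 − 1.5(Ps − 7) = 414.5 - 1.5Ps. Setting this equal to supply: 414.5 - 1.5Ps = -71 + 2.5Ps, so Ps = 121.375.
Buyers pay Pb = 121.375 − 7 = 114.375; x' = -71 + 2.5·121.375 = 232.4375.
The subsidy expands output by 232.4375 − 225.875 = 6.5625 past the efficient level; on those units the gap between marginal cost and willingness to pay runs from 0 up to 7.
DWL = ½ × 7 × 6.5625 = 22.96875.

Deadweight loss = 22.96875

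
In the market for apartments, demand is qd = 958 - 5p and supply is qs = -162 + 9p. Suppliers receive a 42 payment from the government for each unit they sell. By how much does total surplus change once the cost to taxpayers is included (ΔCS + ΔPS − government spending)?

Net change in total surplus = -2835

Pre-subsidy: 958 - 5p = -162 + 9p gives p* = 80, q* = 558.
With the subsidy, sellers receive ps = pb + 42 for each unit, where pb is the price buyers pay.
Supply in terms of pb becomes qs = -162 + 9(pb + 42) = 216 + 9pb. Setting this equal to demand: 958 - 5pb = 216 + 9pb, so pb = 53.
Sellers receive ps = 53 + 42 = 95; q' = 958 − 5·53 = 693.
ΔCS = ½(558 + 693)(80 − 53) = 16888.5; ΔPS = ½(558 + 693)(95 − 80) = 9382.5.
Government spending = 42 × 693 = 29106.
Net change = 16888.5 + 9382.5 − 29106 = -2835. The loss equals the DWL triangle ½·42·135.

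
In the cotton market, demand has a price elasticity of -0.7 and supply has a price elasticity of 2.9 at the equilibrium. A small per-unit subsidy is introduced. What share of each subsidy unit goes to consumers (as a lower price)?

Consumer share = 29/36

For a small subsidy around the equilibrium, the benefit split depends on the relative slopes, which at a point are proportional to the elasticities.
Buyer share = εs/(εs + |εd|) = 2.9/(2.9 + 0.7) = 29/36; seller share = |εd|/(εs + |εd|) = 7/36.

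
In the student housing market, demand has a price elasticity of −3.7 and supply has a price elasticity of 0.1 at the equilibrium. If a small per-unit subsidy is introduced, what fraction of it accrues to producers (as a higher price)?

Producer share = 37/38

For a small subsidy around the equilibrium, the benefit split depends on the relative slopes, which at a point are proportional to the elasticities.
Buyer share = εs/(εs + |εd|) = 0.1/(0.1 + 3.7) = 1/38; seller share = |εd|/(εs + |εd|) = 37/38.
So producers capture 37/38 of the subsidy.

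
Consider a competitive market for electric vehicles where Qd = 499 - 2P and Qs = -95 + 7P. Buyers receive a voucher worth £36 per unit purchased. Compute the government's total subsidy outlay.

Government cost = £15228

Pre-subsidy: 499 - 2P = -95 + 7P gives P* = 66, Q* = 367.
With the rebate, buyers effectively pay Pb = Ps − 36, where Ps is the price sellers receive.
Demand in terms of Ps becomes Qd = 499 − 2(Ps − 36) = 571 - 2Ps. Setting this equal to supply: 571 - 2Ps = -95 + 7Ps, so Ps = 74.
Buyers pay Pb = 74 − 36 = 38; Q' = -95 + 7·74 = 423.
Government outlay = subsidy × quantity = 36 × 423 = 15228.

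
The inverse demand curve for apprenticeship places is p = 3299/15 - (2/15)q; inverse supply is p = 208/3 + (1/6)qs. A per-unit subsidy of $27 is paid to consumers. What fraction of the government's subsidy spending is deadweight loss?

DWL / government spending = 45/592

Pre-subsidy: 3299/15 - (2/15)q = 208/3 + (1/6)q gives q* = 502 and p* = 153.
With the rebate, buyers effectively pay pb = ps − 27, where ps is the price sellers receive.
On the curves, pb = 3299/15 - (2/15)q and ps = 208/3 + (1/6)q; the wedge ps − pb = 27 gives 208/3 + (1/6)q − (3299/15 - (2/15)q) = 27, so q' = 592.
Then pb = 3299/15 − (2/15)·592 = 141 and ps = 208/3 + (1/6)·592 = 168.
ΔCS = ½(502 + 592)(153 − 141) = 6564; ΔPS = ½(502 + 592)(168 − 153) = 8205.
Government spending = 27 × 592 = 15984.
DWL = ½ × 27 × (592 − 502) = 1215; fraction = 1215 / 15984 = 45/592.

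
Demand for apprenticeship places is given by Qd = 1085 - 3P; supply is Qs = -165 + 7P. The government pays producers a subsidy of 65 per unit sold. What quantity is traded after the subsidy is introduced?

Q' = 846.5

Pre-subsidy: 1085 - 3P = -165 + 7P gives P* = 125, Q* = 710.
With the subsidy, sellers receive Ps = Pb + 65 for each unit, where Pb is the price buyers pay.
Supply in terms of Pb becomes Qs = -165 + 7(Pb + 65) = 290 + 7Pb. Setting this equal to demand: 1085 - 3Pb = 290 + 7Pb, so Pb = 79.5.
Sellers receive Ps = 79.5 + 65 = 144.5; Q' = 1085 − 3·79.5 = 846.5.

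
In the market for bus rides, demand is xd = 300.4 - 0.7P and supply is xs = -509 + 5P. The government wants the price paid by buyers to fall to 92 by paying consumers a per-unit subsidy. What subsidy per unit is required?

At a buyer price of 92, quantity demanded is 300.4 − 0.7·92 = 236.
Sellers supply 236 only when they receive Ps with -509 + 5·Ps = 236, i.e. Ps = 149.
s = Ps − Pb = 149 − 92 = 57.

Required subsidy s = 57 per unit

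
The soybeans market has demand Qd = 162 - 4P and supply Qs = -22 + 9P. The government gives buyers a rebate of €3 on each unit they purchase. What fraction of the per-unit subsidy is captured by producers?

Pre-subsidy: 162 - 4P = -22 + 9P gives P* = 184/13, Q* = 1370/13.
With the rebate, buyers effectively pay Pb = Ps − 3, where Ps is the price sellers receive.
Demand in terms of Ps becomes Qd = 162 − 4(Ps − 3) = 174 - 4Ps. Setting this equal to supply: 174 - 4Ps = -22 + 9Ps, so Ps = 196/13.
Buyers pay Pb = 196/13 − 3 = 157/13; Q' = -22 + 9·(196/13) = 1478/13.
Buyers' price falls by P* − Pb = 184/13 − 157/13 = 27/13; sellers' price rises by Ps − P* = 196/13 − 184/13 = 12/13.
So producers capture (12/13)/3 = 4/13 of each unit of subsidy.

Producer share = 4/13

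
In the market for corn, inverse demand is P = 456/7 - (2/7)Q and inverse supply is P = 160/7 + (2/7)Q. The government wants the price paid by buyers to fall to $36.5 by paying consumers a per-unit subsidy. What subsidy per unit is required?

At a buyer price of 36.5, quantity demanded is 228 − 3.5·36.5 = 100.25.
Sellers supply 100.25 only when they receive Ps = 160/7 + (2/7)·100.25 = 51.5.
s = Ps − Pb = 51.5 − 36.5 = 15.

Required subsidy s = $15 per unit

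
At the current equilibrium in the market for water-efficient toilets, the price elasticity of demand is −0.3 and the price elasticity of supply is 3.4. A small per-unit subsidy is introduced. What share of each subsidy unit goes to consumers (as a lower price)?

Consumer share = 34/37

For a small subsidy around the equilibrium, the benefit split depends on the relative slopes, which at a point are proportional to the elasticities.
Buyer share = εs/(εs + |εd|) = 3.4/(3.4 + 0.3) = 34/37; seller share = |εd|/(εs + |εd|) = 3/37.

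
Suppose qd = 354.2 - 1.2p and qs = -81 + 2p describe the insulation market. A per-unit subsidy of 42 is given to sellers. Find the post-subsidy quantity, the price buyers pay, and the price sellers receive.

q' = 222.5; buyers pay 109.75; sellers receive 151.75

Pre-subsidy: 354.2 - 1.2p = -81 + 2p gives p* = 136, q* = 191.
With the subsidy, sellers receive ps = pb + 42 for each unit, where pb is the price buyers pay.
Supply in terms of pb becomes qs = -81 + 2(pb + 42) = 3 + 2pb. Setting this equal to demand: 354.2 - 1.2pb = 3 + 2pb, so pb = 109.75.
Sellers receive ps = 109.75 + 42 = 151.75; q' = 354.2 − 1.2·109.75 = 222.5.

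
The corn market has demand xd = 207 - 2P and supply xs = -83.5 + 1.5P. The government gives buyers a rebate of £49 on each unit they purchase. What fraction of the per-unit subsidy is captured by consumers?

Pre-subsidy: 207 - 2P = -83.5 + 1.5P gives P* = 83, x* = 41.
With the rebate, buyers effectively pay Pb = Ps − 49, where Ps is the price sellers receive.
Demand in terms of Ps becomes xd = 207 − 2(Ps − 49) = 305 - 2Ps. Setting this equal to supply: 305 - 2Ps = -83.5 + 1.5Ps, so Ps = 111.
Buyers pay Pb = 111 − 49 = 62; x' = -83.5 + 1.5·111 = 83.
Buyers' price falls by P* − Pb = 83 − 62 = 21; sellers' price rises by Ps − P* = 111 − 83 = 28.
So consumers capture 21/49 = 3/7 of each unit of subsidy.

Consumer share = 3/7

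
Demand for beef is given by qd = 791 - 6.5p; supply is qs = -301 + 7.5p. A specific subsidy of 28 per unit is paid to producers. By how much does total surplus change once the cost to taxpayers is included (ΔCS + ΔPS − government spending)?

Net change in total surplus = -1365

Pre-subsidy: 791 - 6.5p = -301 + 7.5p gives p* = 78, q* = 284.
With the subsidy, sellers receive ps = pb + 28 for each unit, where pb is the price buyers pay.
Supply in terms of pb becomes qs = -301 + 7.5(pb + 28) = -91 + 7.5pb. Setting this equal to demand: 791 - 6.5pb = -91 + 7.5pb, so pb = 63.
Sellers receive ps = 63 + 28 = 91; q' = 791 − 6.5·63 = 381.5.
ΔCS = ½(284 + 381.5)(78 − 63) = 4991.25; ΔPS = ½(284 + 381.5)(91 − 78) = 4325.75.
Government spending = 28 × 381.5 = 10682.
Net change = 4991.25 + 4325.75 − 10682 = -1365. The loss equals the DWL triangle ½·28·97.5.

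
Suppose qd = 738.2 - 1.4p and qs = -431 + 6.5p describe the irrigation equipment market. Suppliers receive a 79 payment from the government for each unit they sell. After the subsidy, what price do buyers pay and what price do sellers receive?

Buyers pay 83; sellers receive 162

Pre-subsidy: 738.2 - 1.4p = -431 + 6.5p gives p* = 148, q* = 531.
With the subsidy, sellers receive ps = pb + 79 for each unit, where pb is the price buyers pay.
Supply in terms of pb becomes qs = -431 + 6.5(pb + 79) = 82.5 + 6.5pb. Setting this equal to demand: 738.2 - 1.4pb = 82.5 + 6.5pb, so pb = 83.
Sellers receive ps = 83 + 79 = 162; q' = 738.2 − 1.4·83 = 622.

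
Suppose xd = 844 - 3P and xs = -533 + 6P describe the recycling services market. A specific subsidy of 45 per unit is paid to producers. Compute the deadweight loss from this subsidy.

Deadweight loss = 2025

Pre-subsidy: 844 - 3P = -533 + 6P gives P* = 153, x* = 385.
With the subsidy, sellers receive Ps = Pb + 45 for each unit, where Pb is the price buyers pay.
Supply in terms of Pb becomes xs = -533 + 6(Pb + 45) = -263 + 6Pb. Setting this equal to demand: 844 - 3Pb = -263 + 6Pb, so Pb = 123.
Sellers receive Ps = 123 + 45 = 168; x' = 844 − 3·123 = 475.
The subsidy expands output by 475 − 385 = 90 past the efficient level; on those units the gap between marginal cost and willingness to pay runs from 0 up to 45.
DWL = ½ × 45 × 90 = 2025.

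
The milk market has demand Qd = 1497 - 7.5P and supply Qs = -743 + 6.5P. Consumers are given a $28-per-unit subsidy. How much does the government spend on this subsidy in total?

Pre-subsidy: 1497 - 7.5P = -743 + 6.5P gives P* = 160, Q* = 297.
With the rebate, buyers effectively pay Pb = Ps − 28, where Ps is the price sellers receive.
Demand in terms of Ps becomes Qd = 1497 − 7.5(Ps − 28) = 1707 - 7.5Ps. Setting this equal to supply: 1707 - 7.5Ps = -743 + 6.5Ps, so Ps = 175.
Buyers pay Pb = 175 − 28 = 147; Q' = -743 + 6.5·175 = 394.5.
Government outlay = subsidy × quantity = 28 × 394.5 = 11046.

Government cost = $11046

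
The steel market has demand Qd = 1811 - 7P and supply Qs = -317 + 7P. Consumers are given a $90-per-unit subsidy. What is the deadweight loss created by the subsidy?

Deadweight loss = $14175

Pre-subsidy: 1811 - 7P = -317 + 7P gives P* = 152, Q* = 747.
With the rebate, buyers effectively pay Pb = Ps − 90, where Ps is the price sellers receive.
Demand in terms of Ps becomes Qd = 1811 − 7(Ps − 90) = 2441 - 7Ps. Setting this equal to supply: 2441 - 7Ps = -317 + 7Ps, so Ps = 197.
Buyers pay Pb = 197 − 90 = 107; Q' = -317 + 7·197 = 1062.
The subsidy expands output by 1062 − 747 = 315 past the efficient level; on those units the gap between marginal cost and willingness to pay runs from 0 up to 90.
DWL = ½ × 90 × 315 = 14175.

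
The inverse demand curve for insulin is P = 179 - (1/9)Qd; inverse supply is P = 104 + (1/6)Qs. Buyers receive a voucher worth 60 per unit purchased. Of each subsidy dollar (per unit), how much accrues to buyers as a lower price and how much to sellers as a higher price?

Buyers gain 24 per unit; sellers gain 36 per unit

Pre-subsidy: 179 - (1/9)Q = 104 + (1/6)Q gives Q* = 270 and P* = 149.
With the rebate, buyers effectively pay Pb = Ps − 60, where Ps is the price sellers receive.
On the curves, Pb = 179 - (1/9)Q and Ps = 104 + (1/6)Q; the wedge Ps − Pb = 60 gives 104 + (1/6)Q − (179 - (1/9)Q) = 60, so Q' = 486.
Then Pb = 179 − (1/9)·486 = 125 and Ps = 104 + (1/6)·486 = 185.
Buyers' price falls by P* − Pb = 149 − 125 = 24; sellers' price rises by Ps − P* = 185 − 149 = 36.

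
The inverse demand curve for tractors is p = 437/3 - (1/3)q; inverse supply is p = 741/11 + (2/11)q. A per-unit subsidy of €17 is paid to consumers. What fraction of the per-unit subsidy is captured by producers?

Pre-subsidy: 437/3 - (1/3)q = 741/11 + (2/11)q gives q* = 152 and p* = 95.
With the rebate, buyers effectively pay pb = ps − 17, where ps is the price sellers receive.
On the curves, pb = 437/3 - (1/3)q and ps = 741/11 + (2/11)q; the wedge ps − pb = 17 gives 741/11 + (2/11)q − (437/3 - (1/3)q) = 17, so q' = 185.
Then pb = 437/3 − (1/3)·185 = 84 and ps = 741/11 + (2/11)·185 = 101.
Buyers' price falls by p* − pb = 95 − 84 = 11; sellers' price rises by ps − p* = 101 − 95 = 6.
So producers capture 6/17 = 6/17 of each unit of subsidy.

Producer share = 6/17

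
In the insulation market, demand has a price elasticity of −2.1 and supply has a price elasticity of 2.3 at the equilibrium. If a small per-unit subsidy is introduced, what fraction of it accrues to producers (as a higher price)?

Producer share = 21/44

For a small subsidy around the equilibrium, the benefit split depends on the relative slopes, which at a point are proportional to the elasticities.
Buyer share = εs/(εs + |εd|) = 2.3/(2.3 + 2.1) = 23/44; seller share = |εd|/(εs + |εd|) = 21/44.
So producers capture 21/44 of the subsidy.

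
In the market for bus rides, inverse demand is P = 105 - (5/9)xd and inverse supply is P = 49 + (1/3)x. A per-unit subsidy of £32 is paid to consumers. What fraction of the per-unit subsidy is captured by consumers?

Consumer share = 0.625

Pre-subsidy: 105 - (5/9)x = 49 + (1/3)x gives x* = 63 and P* = 70.
With the rebate, buyers effectively pay Pb = Ps − 32, where Ps is the price sellers receive.
On the curves, Pb = 105 - (5/9)x and Ps = 49 + (1/3)x; the wedge Ps − Pb = 32 gives 49 + (1/3)x − (105 - (5/9)x) = 32, so x' = 99.
Then Pb = 105 − (5/9)·99 = 50 and Ps = 49 + (1/3)·99 = 82.
Buyers' price falls by P* − Pb = 70 − 50 = 20; sellers' price rises by Ps − P* = 82 − 70 = 12.
So consumers capture 20/32 = 0.625 of each unit of subsidy.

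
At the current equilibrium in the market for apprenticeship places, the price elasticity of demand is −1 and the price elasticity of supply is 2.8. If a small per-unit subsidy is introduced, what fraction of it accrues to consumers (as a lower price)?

For a small subsidy around the equilibrium, the benefit split depends on the relative slopes, which at a point are proportional to the elasticities.
Buyer share = εs/(εs + |εd|) = 2.8/(2.8 + 1) = 14/19; seller share = |εd|/(εs + |εd|) = 5/19.

Consumer share = 14/19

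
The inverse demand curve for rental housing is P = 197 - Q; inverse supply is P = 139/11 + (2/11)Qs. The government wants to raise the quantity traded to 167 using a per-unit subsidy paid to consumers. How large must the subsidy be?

Required subsidy s = 13 per unit

At Q = 167, from the demand curve buyers pay Pb = 197 − 1·167 = 30; from the supply curve sellers need Ps = 139/11 + (2/11)·167 = 43.
The subsidy must fill the gap: s = Ps − Pb = 43 − 30 = 13.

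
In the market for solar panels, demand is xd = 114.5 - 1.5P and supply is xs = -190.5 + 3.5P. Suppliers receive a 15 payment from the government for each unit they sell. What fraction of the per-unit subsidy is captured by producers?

Producer share = 0.3

Pre-subsidy: 114.5 - 1.5P = -190.5 + 3.5P gives P* = 61, x* = 23.
With the subsidy, sellers receive Ps = Pb + 15 for each unit, where Pb is the price buyers pay.
Supply in terms of Pb becomes xs = -190.5 + 3.5(Pb + 15) = -138 + 3.5Pb. Setting this equal to demand: 114.5 - 1.5Pb = -138 + 3.5Pb, so Pb = 50.5.
Sellers receive Ps = 50.5 + 15 = 65.5; x' = 114.5 − 1.5·50.5 = 38.75.
Buyers' price falls by P* − Pb = 61 − 50.5 = 10.5; sellers' price rises by Ps − P* = 65.5 − 61 = 4.5.
So producers capture 4.5/15 = 0.3 of each unit of subsidy.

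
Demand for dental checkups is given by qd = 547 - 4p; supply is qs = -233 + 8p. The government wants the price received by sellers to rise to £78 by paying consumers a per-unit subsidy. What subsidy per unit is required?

Required subsidy s = £39 per unit

At a seller price of 78, quantity supplied is -233 + 8·78 = 391.
Buyers absorb 391 only when they pay pb with 547 − 4·pb = 391, i.e. pb = 39.
s = ps − pb = 78 − 39 = 39.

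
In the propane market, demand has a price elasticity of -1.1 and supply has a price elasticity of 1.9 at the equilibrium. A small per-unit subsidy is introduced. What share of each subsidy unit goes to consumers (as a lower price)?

For a small subsidy around the equilibrium, the benefit split depends on the relative slopes, which at a point are proportional to the elasticities.
Buyer share = εs/(εs + |εd|) = 1.9/(1.9 + 1.1) = 19/30; seller share = |εd|/(εs + |εd|) = 11/30.

Consumer share = 19/30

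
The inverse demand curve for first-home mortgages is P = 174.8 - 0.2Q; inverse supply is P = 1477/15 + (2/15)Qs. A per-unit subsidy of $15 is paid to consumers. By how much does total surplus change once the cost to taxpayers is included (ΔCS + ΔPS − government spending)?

Pre-subsidy: 174.8 - 0.2Q = 1477/15 + (2/15)Q gives Q* = 229 and P* = 129.
With the rebate, buyers effectively pay Pb = Ps − 15, where Ps is the price sellers receive.
On the curves, Pb = 174.8 - 0.2Q and Ps = 1477/15 + (2/15)Q; the wedge Ps − Pb = 15 gives 1477/15 + (2/15)Q − (174.8 - 0.2Q) = 15, so Q' = 274.
Then Pb = 174.8 − 0.2·274 = 120 and Ps = 1477/15 + (2/15)·274 = 135.
ΔCS = ½(229 + 274)(129 − 120) = 2263.5; ΔPS = ½(229 + 274)(135 − 129) = 1509.
Government spending = 15 × 274 = 4110.
Net change = 2263.5 + 1509 − 4110 = -337.5. The loss equals the DWL triangle ½·15·45.

Net change in total surplus = -$337.5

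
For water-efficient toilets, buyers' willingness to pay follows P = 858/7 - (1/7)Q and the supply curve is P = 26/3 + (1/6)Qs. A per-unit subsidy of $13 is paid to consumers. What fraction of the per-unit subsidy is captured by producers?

Producer share = 7/13

Pre-subsidy: 858/7 - (1/7)Q = 26/3 + (1/6)Q gives Q* = 368 and P* = 70.
With the rebate, buyers effectively pay Pb = Ps − 13, where Ps is the price sellers receive.
On the curves, Pb = 858/7 - (1/7)Q and Ps = 26/3 + (1/6)Q; the wedge Ps − Pb = 13 gives 26/3 + (1/6)Q − (858/7 - (1/7)Q) = 13, so Q' = 410.
Then Pb = 858/7 − (1/7)·410 = 64 and Ps = 26/3 + (1/6)·410 = 77.
Buyers' price falls by P* − Pb = 70 − 64 = 6; sellers' price rises by Ps − P* = 77 − 70 = 7.
So producers capture 7/13 = 7/13 of each unit of subsidy.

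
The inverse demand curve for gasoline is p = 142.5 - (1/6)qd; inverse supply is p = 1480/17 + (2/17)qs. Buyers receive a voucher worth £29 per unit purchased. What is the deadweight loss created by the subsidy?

Deadweight loss = £1479

Pre-subsidy: 142.5 - (1/6)q = 1480/17 + (2/17)q gives q* = 195 and p* = 110.
With the rebate, buyers effectively pay pb = ps − 29, where ps is the price sellers receive.
On the curves, pb = 142.5 - (1/6)q and ps = 1480/17 + (2/17)q; the wedge ps − pb = 29 gives 1480/17 + (2/17)q − (142.5 - (1/6)q) = 29, so q' = 297.
Then pb = 142.5 − (1/6)·297 = 93 and ps = 1480/17 + (2/17)·297 = 122.
The subsidy expands output by 297 − 195 = 102 past the efficient level; on those units the gap between marginal cost and willingness to pay runs from 0 up to 29.
DWL = ½ × 29 × 102 = 1479.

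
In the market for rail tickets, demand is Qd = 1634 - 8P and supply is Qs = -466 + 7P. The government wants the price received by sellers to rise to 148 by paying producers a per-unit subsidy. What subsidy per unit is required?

Required subsidy s = 15 per unit

At a seller price of 148, quantity supplied is -466 + 7·148 = 570.
Buyers absorb 570 only when they pay Pb with 1634 − 8·Pb = 570, i.e. Pb = 133.
s = Ps − Pb = 148 − 133 = 15.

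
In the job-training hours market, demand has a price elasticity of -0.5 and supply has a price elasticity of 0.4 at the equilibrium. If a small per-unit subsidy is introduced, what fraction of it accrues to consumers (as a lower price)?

For a small subsidy around the equilibrium, the benefit split depends on the relative slopes, which at a point are proportional to the elasticities.
Buyer share = εs/(εs + |εd|) = 0.4/(0.4 + 0.5) = 4/9; seller share = |εd|/(εs + |εd|) = 5/9.

Consumer share = 4/9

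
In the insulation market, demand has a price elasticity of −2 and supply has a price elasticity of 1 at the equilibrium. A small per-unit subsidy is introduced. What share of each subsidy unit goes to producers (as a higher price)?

Producer share = 2/3

For a small subsidy around the equilibrium, the benefit split depends on the relative slopes, which at a point are proportional to the elasticities.
Buyer share = εs/(εs + |εd|) = 1/(1 + 2) = 1/3; seller share = |εd|/(εs + |εd|) = 2/3.
So producers capture 2/3 of the subsidy.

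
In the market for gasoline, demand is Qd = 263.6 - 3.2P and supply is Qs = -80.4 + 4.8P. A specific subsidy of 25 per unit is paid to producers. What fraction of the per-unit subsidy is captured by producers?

Producer share = 0.4

Pre-subsidy: 263.6 - 3.2P = -80.4 + 4.8P gives P* = 43, Q* = 126.
With the subsidy, sellers receive Ps = Pb + 25 for each unit, where Pb is the price buyers pay.
Supply in terms of Pb becomes Qs = -80.4 + 4.8(Pb + 25) = 39.6 + 4.8Pb. Setting this equal to demand: 263.6 - 3.2Pb = 39.6 + 4.8Pb, so Pb = 28.
Sellers receive Ps = 28 + 25 = 53; Q' = 263.6 − 3.2·28 = 174.
Buyers' price falls by P* − Pb = 43 − 28 = 15; sellers' price rises by Ps − P* = 53 − 43 = 10.
So producers capture 10/25 = 0.4 of each unit of subsidy.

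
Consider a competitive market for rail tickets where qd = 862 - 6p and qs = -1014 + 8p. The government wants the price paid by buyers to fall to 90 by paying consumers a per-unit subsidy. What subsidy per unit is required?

Required subsidy s = 77 per unit

At a buyer price of 90, quantity demanded is 862 − 6·90 = 322.
Sellers supply 322 only when they receive ps with -1014 + 8·ps = 322, i.e. ps = 167.
s = ps − pb = 167 − 90 = 77.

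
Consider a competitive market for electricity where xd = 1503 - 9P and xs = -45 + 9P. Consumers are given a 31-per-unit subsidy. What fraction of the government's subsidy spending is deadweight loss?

Pre-subsidy: 1503 - 9P = -45 + 9P gives P* = 86, x* = 729.
With the rebate, buyers effectively pay Pb = Ps − 31, where Ps is the price sellers receive.
Demand in terms of Ps becomes xd = 1503 − 9(Ps − 31) = 1782 - 9Ps. Setting this equal to supply: 1782 - 9Ps = -45 + 9Ps, so Ps = 101.5.
Buyers pay Pb = 101.5 − 31 = 70.5; x' = -45 + 9·101.5 = 868.5.
ΔCS = ½(729 + 868.5)(86 − 70.5) = 12380.625; ΔPS = ½(729 + 868.5)(101.5 − 86) = 12380.625.
Government spending = 31 × 868.5 = 26923.5.
DWL = ½ × 31 × (868.5 − 729) = 2162.25; fraction = 2162.25 / 26923.5 = 31/386.

DWL / government spending = 31/386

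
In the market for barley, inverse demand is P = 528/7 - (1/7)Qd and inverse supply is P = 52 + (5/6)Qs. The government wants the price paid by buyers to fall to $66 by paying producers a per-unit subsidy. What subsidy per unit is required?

At a buyer price of 66, quantity demanded is 528 − 7·66 = 66.
Sellers supply 66 only when they receive Ps = 52 + (5/6)·66 = 107.
s = Ps − Pb = 107 − 66 = 41.

Required subsidy s = $41 per unit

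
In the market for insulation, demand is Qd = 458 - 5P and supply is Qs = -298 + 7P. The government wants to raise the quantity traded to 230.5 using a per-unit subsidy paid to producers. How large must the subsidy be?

At Q = 230.5, invert demand for the buyer price: Pb = (458 − 230.5)/5 = 45.5; invert supply for the seller price: Ps = (230.5 − (-298))/7 = 75.5.
The subsidy must fill the gap: s = Ps − Pb = 75.5 − 45.5 = 30.

Required subsidy s = 30 per unit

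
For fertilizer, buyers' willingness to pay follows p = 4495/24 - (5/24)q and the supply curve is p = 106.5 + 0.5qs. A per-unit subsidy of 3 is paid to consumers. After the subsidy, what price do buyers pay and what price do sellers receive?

Pre-subsidy: 4495/24 - (5/24)q = 106.5 + 0.5q gives q* = 1939/17 and p* = 2780/17.
With the rebate, buyers effectively pay pb = ps − 3, where ps is the price sellers receive.
On the curves, pb = 4495/24 - (5/24)q and ps = 106.5 + 0.5q; the wedge ps − pb = 3 gives 106.5 + 0.5q − (4495/24 - (5/24)q) = 3, so q' = 2011/17.
Then pb = 4495/24 − (5/24)·(2011/17) = 2765/17 and ps = 106.5 + 0.5·(2011/17) = 2816/17.

Buyers pay 2765/17; sellers receive 2816/17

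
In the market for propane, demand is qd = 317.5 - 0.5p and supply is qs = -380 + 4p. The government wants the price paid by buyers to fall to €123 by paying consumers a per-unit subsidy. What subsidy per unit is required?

Required subsidy s = €36 per unit

At a buyer price of 123, quantity demanded is 317.5 − 0.5·123 = 256.
Sellers supply 256 only when they receive ps with -380 + 4·ps = 256, i.e. ps = 159.
s = ps − pb = 159 − 123 = 36.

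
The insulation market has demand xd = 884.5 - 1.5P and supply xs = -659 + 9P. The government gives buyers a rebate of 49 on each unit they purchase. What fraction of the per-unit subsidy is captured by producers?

Producer share = 1/7

Pre-subsidy: 884.5 - 1.5P = -659 + 9P gives P* = 147, x* = 664.
With the rebate, buyers effectively pay Pb = Ps − 49, where Ps is the price sellers receive.
Demand in terms of Ps becomes xd = 884.5 − 1.5(Ps − 49) = 958 - 1.5Ps. Setting this equal to supply: 958 - 1.5Ps = -659 + 9Ps, so Ps = 154.
Buyers pay Pb = 154 − 49 = 105; x' = -659 + 9·154 = 727.
Buyers' price falls by P* − Pb = 147 − 105 = 42; sellers' price rises by Ps − P* = 154 − 147 = 7.
So producers capture 7/49 = 1/7 of each unit of subsidy.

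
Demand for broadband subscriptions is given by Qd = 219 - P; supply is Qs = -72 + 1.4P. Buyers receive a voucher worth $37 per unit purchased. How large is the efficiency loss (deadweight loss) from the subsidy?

Pre-subsidy: 219 - P = -72 + 1.4P gives P* = 121.25, Q* = 97.75.
With the rebate, buyers effectively pay Pb = Ps − 37, where Ps is the price sellers receive.
Demand in terms of Ps becomes Qd = 219 − 1(Ps − 37) = 256 - Ps. Setting this equal to supply: 256 - Ps = -72 + 1.4Ps, so Ps = 410/3.
Buyers pay Pb = 410/3 − 37 = 299/3; Q' = -72 + 1.4·(410/3) = 358/3.
The subsidy expands output by 358/3 − 97.75 = 259/12 past the efficient level; on those units the gap between marginal cost and willingness to pay runs from 0 up to 37.
DWL = ½ × 37 × 259/12 = 9583/24.

Deadweight loss = 9583/24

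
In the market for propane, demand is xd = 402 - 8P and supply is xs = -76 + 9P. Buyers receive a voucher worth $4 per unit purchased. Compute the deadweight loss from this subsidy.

Deadweight loss = 576/17

Pre-subsidy: 402 - 8P = -76 + 9P gives P* = 478/17, x* = 3010/17.
With the rebate, buyers effectively pay Pb = Ps − 4, where Ps is the price sellers receive.
Demand in terms of Ps becomes xd = 402 − 8(Ps − 4) = 434 - 8Ps. Setting this equal to supply: 434 - 8Ps = -76 + 9Ps, so Ps = 30.
Buyers pay Pb = 30 − 4 = 26; x' = -76 + 9·30 = 194.
The subsidy expands output by 194 − 3010/17 = 288/17 past the efficient level; on those units the gap between marginal cost and willingness to pay runs from 0 up to 4.
DWL = ½ × 4 × 288/17 = 576/17.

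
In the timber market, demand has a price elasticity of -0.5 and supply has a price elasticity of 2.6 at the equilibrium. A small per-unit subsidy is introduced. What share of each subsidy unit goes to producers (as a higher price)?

For a small subsidy around the equilibrium, the benefit split depends on the relative slopes, which at a point are proportional to the elasticities.
Buyer share = εs/(εs + |εd|) = 2.6/(2.6 + 0.5) = 26/31; seller share = |εd|/(εs + |εd|) = 5/31.
So producers capture 5/31 of the subsidy.

Producer share = 5/31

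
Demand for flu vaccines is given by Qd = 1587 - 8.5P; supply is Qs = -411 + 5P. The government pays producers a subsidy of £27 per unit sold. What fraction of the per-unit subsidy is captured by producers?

Producer share = 17/27

Pre-subsidy: 1587 - 8.5P = -411 + 5P gives P* = 148, Q* = 329.
With the subsidy, sellers receive Ps = Pb + 27 for each unit, where Pb is the price buyers pay.
Supply in terms of Pb becomes Qs = -411 + 5(Pb + 27) = -276 + 5Pb. Setting this equal to demand: 1587 - 8.5Pb = -276 + 5Pb, so Pb = 138.
Sellers receive Ps = 138 + 27 = 165; Q' = 1587 − 8.5·138 = 414.
Buyers' price falls by P* − Pb = 148 − 138 = 10; sellers' price rises by Ps − P* = 165 − 148 = 17.
So producers capture 17/27 = 17/27 of each unit of subsidy.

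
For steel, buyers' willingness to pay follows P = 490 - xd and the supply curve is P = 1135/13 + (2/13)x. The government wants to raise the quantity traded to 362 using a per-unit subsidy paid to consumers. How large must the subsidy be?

Required subsidy s = 15 per unit

At x = 362, from the demand curve buyers pay Pb = 490 − 1·362 = 128; from the supply curve sellers need Ps = 1135/13 + (2/13)·362 = 143.
The subsidy must fill the gap: s = Ps − Pb = 143 − 128 = 15.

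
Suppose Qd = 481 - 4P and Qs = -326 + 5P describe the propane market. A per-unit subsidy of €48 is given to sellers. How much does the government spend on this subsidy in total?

Government cost = €10992

Pre-subsidy: 481 - 4P = -326 + 5P gives P* = 269/3, Q* = 367/3.
With the subsidy, sellers receive Ps = Pb + 48 for each unit, where Pb is the price buyers pay.
Supply in terms of Pb becomes Qs = -326 + 5(Pb + 48) = -86 + 5Pb. Setting this equal to demand: 481 - 4Pb = -86 + 5Pb, so Pb = 63.
Sellers receive Ps = 63 + 48 = 111; Q' = 481 − 4·63 = 229.
Government outlay = subsidy × quantity = 48 × 229 = 10992.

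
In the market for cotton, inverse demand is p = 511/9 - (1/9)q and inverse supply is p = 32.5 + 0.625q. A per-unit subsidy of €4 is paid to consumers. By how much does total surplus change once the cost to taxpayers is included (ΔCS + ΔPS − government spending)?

Pre-subsidy: 511/9 - (1/9)q = 32.5 + 0.625q gives q* = 1748/53 and p* = 2815/53.
With the rebate, buyers effectively pay pb = ps − 4, where ps is the price sellers receive.
On the curves, pb = 511/9 - (1/9)q and ps = 32.5 + 0.625q; the wedge ps − pb = 4 gives 32.5 + 0.625q − (511/9 - (1/9)q) = 4, so q' = 2036/53.
Then pb = 511/9 − (1/9)·(2036/53) = 2783/53 and ps = 32.5 + 0.625·(2036/53) = 2995/53.
ΔCS = ½(1748/53 + 2036/53)(2815/53 − 2783/53) = 60544/2809; ΔPS = ½(1748/53 + 2036/53)(2995/53 − 2815/53) = 340560/2809.
Government spending = 4 × 2036/53 = 8144/53.
Net change = 60544/2809 + 340560/2809 − 8144/53 = -576/53. The loss equals the DWL triangle ½·4·288/53.

Net change in total surplus = -576/53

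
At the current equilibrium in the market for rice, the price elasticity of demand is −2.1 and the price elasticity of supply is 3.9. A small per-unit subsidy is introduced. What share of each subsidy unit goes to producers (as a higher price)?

For a small subsidy around the equilibrium, the benefit split depends on the relative slopes, which at a point are proportional to the elasticities.
Buyer share = εs/(εs + |εd|) = 3.9/(3.9 + 2.1) = 0.65; seller share = |εd|/(εs + |εd|) = 0.35.
So producers capture 0.35 of the subsidy.

Producer share = 0.35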